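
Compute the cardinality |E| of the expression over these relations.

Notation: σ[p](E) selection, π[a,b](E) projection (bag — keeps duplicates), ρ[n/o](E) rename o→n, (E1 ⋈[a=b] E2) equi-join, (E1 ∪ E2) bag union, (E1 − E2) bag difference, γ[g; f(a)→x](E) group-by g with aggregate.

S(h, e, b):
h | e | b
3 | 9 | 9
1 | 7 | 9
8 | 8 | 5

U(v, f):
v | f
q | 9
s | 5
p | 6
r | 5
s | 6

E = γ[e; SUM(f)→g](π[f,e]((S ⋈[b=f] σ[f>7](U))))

Subexpression sizes:
  S → 3
  U → 5
  σ[f>7](U) → 1
  (S ⋈[b=f] σ[f>7](U)) → 2
  π[f,e]((S ⋈[b=f] σ[f>7](U))) → 2
  γ[e; SUM(f)→g](π[f,e]((S ⋈[b=f] σ[f>7](U)))) → 2

|E| = 2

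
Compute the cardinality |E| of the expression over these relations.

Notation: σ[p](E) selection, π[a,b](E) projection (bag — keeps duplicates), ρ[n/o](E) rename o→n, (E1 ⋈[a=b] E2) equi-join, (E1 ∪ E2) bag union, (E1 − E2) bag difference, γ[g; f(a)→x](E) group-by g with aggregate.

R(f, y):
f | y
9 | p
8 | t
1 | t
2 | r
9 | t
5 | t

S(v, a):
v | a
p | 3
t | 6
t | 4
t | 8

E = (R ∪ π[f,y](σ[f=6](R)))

Row counts bottom-up:
  R → 6
  R → 6
  σ[f=6](R) → 0
  π[f,y](σ[f=6](R)) → 0
  (R ∪ π[f,y](σ[f=6](R))) → 6

|E| = 6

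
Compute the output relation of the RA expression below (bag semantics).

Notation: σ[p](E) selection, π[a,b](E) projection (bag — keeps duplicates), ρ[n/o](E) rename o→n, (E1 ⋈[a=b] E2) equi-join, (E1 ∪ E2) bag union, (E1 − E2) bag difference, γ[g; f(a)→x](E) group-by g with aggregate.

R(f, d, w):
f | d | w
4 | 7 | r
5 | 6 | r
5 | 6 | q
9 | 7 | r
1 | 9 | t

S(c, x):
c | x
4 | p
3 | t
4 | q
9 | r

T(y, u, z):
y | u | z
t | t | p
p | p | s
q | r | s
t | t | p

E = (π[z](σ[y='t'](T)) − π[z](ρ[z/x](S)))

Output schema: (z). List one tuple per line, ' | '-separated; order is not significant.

Stepwise |·|:
  T → 4
  σ[y='t'](T) → 2
  π[z](σ[y='t'](T)) → 2
  S → 4
  ρ[z/x](S) → 4
  π[z](ρ[z/x](S)) → 4
  (π[z](σ[y='t'](T)) − π[z](ρ[z/x](S))) → 1

== RESULT ==
z
p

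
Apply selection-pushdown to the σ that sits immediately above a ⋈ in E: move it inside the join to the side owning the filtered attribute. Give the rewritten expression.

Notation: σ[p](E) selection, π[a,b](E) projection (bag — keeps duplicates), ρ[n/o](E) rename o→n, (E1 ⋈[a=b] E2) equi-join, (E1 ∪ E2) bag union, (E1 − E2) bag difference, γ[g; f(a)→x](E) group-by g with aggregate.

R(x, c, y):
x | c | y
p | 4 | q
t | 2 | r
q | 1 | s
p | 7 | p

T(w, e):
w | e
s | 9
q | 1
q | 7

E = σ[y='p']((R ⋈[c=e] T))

σ filters on y, owned by the left side.
E' = (σ[y='p'](R) ⋈[c=e] T)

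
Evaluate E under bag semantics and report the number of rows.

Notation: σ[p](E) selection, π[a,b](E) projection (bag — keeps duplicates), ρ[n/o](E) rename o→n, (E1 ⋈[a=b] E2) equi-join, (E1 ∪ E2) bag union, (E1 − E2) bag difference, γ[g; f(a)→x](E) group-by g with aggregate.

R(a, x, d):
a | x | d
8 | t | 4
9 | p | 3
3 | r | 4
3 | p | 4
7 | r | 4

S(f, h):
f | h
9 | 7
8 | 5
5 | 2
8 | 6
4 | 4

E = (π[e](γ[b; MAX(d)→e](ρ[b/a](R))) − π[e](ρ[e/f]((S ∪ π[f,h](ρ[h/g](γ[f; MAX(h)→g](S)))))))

Stepwise |·|:
  R → 5
  ρ[b/a](R) → 5
  γ[b; MAX(d)→e](ρ[b/a](R)) → 4
  π[e](γ[b; MAX(d)→e](ρ[b/a](R))) → 4
  S → 5
  S → 5
  γ[f; MAX(h)→g](S) → 4
  ρ[h/g](γ[f; MAX(h)→g](S)) → 4
  π[f,h](ρ[h/g](γ[f; MAX(h)→g](S))) → 4
  (S ∪ π[f,h](ρ[h/g](γ[f; MAX(h)→g](S)))) → 9
  ρ[e/f]((S ∪ π[f,h](ρ[h/g](γ[f; MAX(h)→g](S))))) → 9
  π[e](ρ[e/f]((S ∪ π[f,h](ρ[h/g](γ[f; MAX(h)→g](S)))))) → 9
  (π[e](γ[b; MAX(d)→e](ρ[b/a](R))) − π[e](ρ[e/f]((S ∪ π[f,h](ρ[h/g](γ[f; MAX(h)→g](S))))))) → 2

|E| = 2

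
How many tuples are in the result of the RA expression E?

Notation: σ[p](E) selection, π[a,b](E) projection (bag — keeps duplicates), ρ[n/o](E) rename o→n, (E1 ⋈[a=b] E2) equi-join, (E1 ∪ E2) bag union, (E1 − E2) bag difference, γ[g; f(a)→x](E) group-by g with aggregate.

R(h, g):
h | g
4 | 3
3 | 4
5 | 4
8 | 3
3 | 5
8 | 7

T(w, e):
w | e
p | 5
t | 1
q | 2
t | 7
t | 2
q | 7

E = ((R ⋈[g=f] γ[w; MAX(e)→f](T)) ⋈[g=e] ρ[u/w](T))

Stepwise |·|:
  R → 6
  T → 6
  γ[w; MAX(e)→f](T) → 3
  (R ⋈[g=f] γ[w; MAX(e)→f](T)) → 3
  T → 6
  ρ[u/w](T) → 6
  ((R ⋈[g=f] γ[w; MAX(e)→f](T)) ⋈[g=e] ρ[u/w](T)) → 5

|E| = 5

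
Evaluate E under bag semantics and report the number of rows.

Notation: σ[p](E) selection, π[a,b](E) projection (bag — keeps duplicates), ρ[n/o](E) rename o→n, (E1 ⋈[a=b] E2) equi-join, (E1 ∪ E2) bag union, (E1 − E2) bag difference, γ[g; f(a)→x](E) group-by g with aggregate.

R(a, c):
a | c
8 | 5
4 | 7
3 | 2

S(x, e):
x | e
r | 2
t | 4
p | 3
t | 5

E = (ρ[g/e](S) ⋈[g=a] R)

Subexpression sizes:
  S → 4
  ρ[g/e](S) → 4
  R → 3
  (ρ[g/e](S) ⋈[g=a] R) → 2

|E| = 2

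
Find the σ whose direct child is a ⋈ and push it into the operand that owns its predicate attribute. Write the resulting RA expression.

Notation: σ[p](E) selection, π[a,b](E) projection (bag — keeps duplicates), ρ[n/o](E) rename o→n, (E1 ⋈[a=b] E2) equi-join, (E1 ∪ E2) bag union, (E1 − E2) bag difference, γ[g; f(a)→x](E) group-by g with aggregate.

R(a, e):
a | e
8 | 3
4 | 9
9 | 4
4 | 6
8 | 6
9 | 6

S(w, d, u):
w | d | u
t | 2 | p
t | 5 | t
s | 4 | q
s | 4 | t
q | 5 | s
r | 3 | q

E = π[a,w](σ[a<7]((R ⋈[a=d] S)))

σ filters on a, owned by the left side.
E' = π[a,w]((σ[a<7](R) ⋈[a=d] S))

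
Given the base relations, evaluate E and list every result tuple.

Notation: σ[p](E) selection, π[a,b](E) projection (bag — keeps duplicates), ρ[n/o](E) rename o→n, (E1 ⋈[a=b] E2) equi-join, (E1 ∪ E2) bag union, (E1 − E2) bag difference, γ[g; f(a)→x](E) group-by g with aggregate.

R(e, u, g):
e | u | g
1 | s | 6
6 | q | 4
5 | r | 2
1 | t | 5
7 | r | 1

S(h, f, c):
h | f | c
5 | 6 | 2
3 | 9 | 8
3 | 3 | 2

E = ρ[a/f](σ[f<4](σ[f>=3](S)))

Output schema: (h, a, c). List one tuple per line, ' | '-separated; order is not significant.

Stepwise |·|:
  S → 3
  σ[f>=3](S) → 3
  σ[f<4](σ[f>=3](S)) → 1
  ρ[a/f](σ[f<4](σ[f>=3](S))) → 1

== RESULT ==
h | a | c
3 | 3 | 2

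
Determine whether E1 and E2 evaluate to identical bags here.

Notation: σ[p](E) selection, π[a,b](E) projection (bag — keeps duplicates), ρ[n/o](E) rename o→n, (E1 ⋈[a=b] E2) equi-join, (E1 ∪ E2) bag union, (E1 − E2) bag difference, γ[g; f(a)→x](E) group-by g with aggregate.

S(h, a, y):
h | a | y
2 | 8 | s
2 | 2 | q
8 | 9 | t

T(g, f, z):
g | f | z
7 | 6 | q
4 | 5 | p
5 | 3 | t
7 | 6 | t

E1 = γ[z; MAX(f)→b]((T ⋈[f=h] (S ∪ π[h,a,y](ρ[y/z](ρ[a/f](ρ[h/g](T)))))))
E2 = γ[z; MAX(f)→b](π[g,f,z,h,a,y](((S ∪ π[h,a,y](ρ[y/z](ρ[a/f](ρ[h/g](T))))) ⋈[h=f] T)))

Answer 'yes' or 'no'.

E1 row counts bottom-up:
  T → 4
  S → 3
  T → 4
  ρ[h/g](T) → 4
  ρ[a/f](ρ[h/g](T)) → 4
  ρ[y/z](ρ[a/f](ρ[h/g](T))) → 4
  π[h,a,y](ρ[y/z](ρ[a/f](ρ[h/g](T)))) → 4
  (S ∪ π[h,a,y](ρ[y/z](ρ[a/f](ρ[h/g](T))))) → 7
  (T ⋈[f=h] (S ∪ π[h,a,y](ρ[y/z](ρ[a/f](ρ[h/g](T)))))) → 1
  γ[z; MAX(f)→b]((T ⋈[f=h] (S ∪ π[h,a,y](ρ[y/z](ρ[a/f](ρ[h/g](T))))))) → 1
E2 row counts bottom-up:
  S → 3
  T → 4
  ρ[h/g](T) → 4
  ρ[a/f](ρ[h/g](T)) → 4
  ρ[y/z](ρ[a/f](ρ[h/g](T))) → 4
  π[h,a,y](ρ[y/z](ρ[a/f](ρ[h/g](T)))) → 4
  (S ∪ π[h,a,y](ρ[y/z](ρ[a/f](ρ[h/g](T))))) → 7
  T → 4
  ((S ∪ π[h,a,y](ρ[y/z](ρ[a/f](ρ[h/g](T))))) ⋈[h=f] T) → 1
  π[g,f,z,h,a,y](((S ∪ π[h,a,y](ρ[y/z](ρ[a/f](ρ[h/g](T))))) ⋈[h=f] T)) → 1
  γ[z; MAX(f)→b](π[g,f,z,h,a,y](((S ∪ π[h,a,y](ρ[y/z](ρ[a/f](ρ[h/g](T))))) ⋈[h=f] T))) → 1

E1 and E2 produce the same multiset:
z | b
p | 5

yes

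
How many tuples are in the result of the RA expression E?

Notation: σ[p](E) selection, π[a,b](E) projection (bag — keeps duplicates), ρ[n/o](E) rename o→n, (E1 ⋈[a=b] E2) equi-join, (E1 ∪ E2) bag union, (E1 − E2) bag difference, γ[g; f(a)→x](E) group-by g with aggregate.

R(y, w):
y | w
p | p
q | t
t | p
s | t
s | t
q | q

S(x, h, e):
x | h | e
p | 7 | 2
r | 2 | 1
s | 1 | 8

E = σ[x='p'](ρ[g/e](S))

Stepwise |·|:
  S → 3
  ρ[g/e](S) → 3
  σ[x='p'](ρ[g/e](S)) → 1

|E| = 1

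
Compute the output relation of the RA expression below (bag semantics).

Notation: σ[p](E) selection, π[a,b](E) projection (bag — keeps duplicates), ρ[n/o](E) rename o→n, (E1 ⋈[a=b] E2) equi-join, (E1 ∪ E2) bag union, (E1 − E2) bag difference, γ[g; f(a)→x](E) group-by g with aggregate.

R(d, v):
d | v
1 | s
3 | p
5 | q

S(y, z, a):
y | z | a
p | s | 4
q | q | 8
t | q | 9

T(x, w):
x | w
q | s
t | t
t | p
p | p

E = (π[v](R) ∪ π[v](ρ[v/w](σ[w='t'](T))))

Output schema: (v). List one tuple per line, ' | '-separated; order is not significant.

Per-node cardinality:
  R → 3
  π[v](R) → 3
  T → 4
  σ[w='t'](T) → 1
  ρ[v/w](σ[w='t'](T)) → 1
  π[v](ρ[v/w](σ[w='t'](T))) → 1
  (π[v](R) ∪ π[v](ρ[v/w](σ[w='t'](T)))) → 4

== RESULT ==
v
p
q
s
t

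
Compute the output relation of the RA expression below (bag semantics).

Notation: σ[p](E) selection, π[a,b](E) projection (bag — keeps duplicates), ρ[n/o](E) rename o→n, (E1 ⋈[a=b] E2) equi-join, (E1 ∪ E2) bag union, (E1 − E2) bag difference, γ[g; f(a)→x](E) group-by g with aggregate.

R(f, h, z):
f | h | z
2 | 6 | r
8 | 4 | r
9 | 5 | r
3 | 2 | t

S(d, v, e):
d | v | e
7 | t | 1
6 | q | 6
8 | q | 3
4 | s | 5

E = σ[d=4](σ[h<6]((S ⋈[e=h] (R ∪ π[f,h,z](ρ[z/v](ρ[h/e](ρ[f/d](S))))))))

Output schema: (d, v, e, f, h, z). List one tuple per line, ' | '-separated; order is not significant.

Stepwise |·|:
  S → 4
  R → 4
  S → 4
  ρ[f/d](S) → 4
  ρ[h/e](ρ[f/d](S)) → 4
  ρ[z/v](ρ[h/e](ρ[f/d](S))) → 4
  π[f,h,z](ρ[z/v](ρ[h/e](ρ[f/d](S)))) → 4
  (R ∪ π[f,h,z](ρ[z/v](ρ[h/e](ρ[f/d](S))))) → 8
  (S ⋈[e=h] (R ∪ π[f,h,z](ρ[z/v](ρ[h/e](ρ[f/d](S)))))) → 6
  σ[h<6]((S ⋈[e=h] (R ∪ π[f,h,z](ρ[z/v](ρ[h/e](ρ[f/d](S))))))) → 4
  σ[d=4](σ[h<6]((S ⋈[e=h] (R ∪ π[f,h,z](ρ[z/v](ρ[h/e](ρ[f/d](S)))))))) → 2

== RESULT ==
d | v | e | f | h | z
4 | s | 5 | 4 | 5 | s
4 | s | 5 | 9 | 5 | r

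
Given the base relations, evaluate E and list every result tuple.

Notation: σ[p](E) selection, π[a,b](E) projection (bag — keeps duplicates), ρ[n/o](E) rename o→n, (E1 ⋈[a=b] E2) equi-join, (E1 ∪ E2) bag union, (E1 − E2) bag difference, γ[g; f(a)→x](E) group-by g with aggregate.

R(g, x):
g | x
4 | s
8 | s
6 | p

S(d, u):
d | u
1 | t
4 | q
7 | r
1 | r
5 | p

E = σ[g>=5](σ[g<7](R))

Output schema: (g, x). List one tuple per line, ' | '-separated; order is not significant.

Subexpression sizes:
  R → 3
  σ[g<7](R) → 2
  σ[g>=5](σ[g<7](R)) → 1

== RESULT ==
g | x
6 | p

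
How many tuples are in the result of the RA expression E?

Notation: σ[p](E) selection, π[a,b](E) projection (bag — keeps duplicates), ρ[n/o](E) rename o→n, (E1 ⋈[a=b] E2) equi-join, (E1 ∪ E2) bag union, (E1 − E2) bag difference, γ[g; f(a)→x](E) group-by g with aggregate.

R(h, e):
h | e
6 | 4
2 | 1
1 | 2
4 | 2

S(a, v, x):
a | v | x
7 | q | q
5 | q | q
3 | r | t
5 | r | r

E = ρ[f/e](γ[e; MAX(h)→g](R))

Per-node cardinality:
  R → 4
  γ[e; MAX(h)→g](R) → 3
  ρ[f/e](γ[e; MAX(h)→g](R)) → 3

|E| = 3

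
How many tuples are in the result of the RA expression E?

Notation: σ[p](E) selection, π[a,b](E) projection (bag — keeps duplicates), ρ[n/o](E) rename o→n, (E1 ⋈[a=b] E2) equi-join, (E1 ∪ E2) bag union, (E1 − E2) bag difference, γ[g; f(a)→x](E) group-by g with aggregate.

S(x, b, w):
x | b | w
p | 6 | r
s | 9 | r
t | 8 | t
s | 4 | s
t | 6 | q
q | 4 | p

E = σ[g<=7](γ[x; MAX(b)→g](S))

Subexpression sizes:
  S → 6
  γ[x; MAX(b)→g](S) → 4
  σ[g<=7](γ[x; MAX(b)→g](S)) → 2

|E| = 2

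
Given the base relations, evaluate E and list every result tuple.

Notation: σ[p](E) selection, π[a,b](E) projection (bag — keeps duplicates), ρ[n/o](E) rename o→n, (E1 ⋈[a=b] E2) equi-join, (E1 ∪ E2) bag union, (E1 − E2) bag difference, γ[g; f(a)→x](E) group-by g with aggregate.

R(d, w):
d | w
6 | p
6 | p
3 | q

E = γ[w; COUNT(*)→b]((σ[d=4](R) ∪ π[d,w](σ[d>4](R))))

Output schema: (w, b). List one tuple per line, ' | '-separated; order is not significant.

Row counts bottom-up:
  R → 3
  σ[d=4](R) → 0
  R → 3
  σ[d>4](R) → 2
  π[d,w](σ[d>4](R)) → 2
  (σ[d=4](R) ∪ π[d,w](σ[d>4](R))) → 2
  γ[w; COUNT(*)→b]((σ[d=4](R) ∪ π[d,w](σ[d>4](R)))) → 1

== RESULT ==
w | b
p | 2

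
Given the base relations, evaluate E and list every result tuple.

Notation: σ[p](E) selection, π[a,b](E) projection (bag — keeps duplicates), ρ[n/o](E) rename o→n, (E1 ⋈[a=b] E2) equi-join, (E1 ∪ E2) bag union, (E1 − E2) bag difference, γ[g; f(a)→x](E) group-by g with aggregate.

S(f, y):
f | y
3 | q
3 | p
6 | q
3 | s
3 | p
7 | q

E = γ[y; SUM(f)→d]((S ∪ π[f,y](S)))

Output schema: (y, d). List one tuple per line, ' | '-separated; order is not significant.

Row counts bottom-up:
  S → 6
  S → 6
  π[f,y](S) → 6
  (S ∪ π[f,y](S)) → 12
  γ[y; SUM(f)→d]((S ∪ π[f,y](S))) → 3

== RESULT ==
y | d
p | 12
q | 32
s | 6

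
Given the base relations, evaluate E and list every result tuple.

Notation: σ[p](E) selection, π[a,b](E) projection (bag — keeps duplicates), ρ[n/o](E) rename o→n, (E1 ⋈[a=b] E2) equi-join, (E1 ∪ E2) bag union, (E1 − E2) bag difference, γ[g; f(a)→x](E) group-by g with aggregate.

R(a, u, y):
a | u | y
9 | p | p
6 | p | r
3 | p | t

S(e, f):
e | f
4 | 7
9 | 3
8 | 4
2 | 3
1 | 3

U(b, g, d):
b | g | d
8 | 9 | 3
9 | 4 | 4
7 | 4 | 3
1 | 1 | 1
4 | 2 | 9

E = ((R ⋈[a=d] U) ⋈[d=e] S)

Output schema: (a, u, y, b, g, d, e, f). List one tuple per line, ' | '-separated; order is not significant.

Per-node cardinality:
  R → 3
  U → 5
  (R ⋈[a=d] U) → 3
  S → 5
  ((R ⋈[a=d] U) ⋈[d=e] S) → 1

== RESULT ==
a | u | y | b | g | d | e | f
9 | p | p | 4 | 2 | 9 | 9 | 3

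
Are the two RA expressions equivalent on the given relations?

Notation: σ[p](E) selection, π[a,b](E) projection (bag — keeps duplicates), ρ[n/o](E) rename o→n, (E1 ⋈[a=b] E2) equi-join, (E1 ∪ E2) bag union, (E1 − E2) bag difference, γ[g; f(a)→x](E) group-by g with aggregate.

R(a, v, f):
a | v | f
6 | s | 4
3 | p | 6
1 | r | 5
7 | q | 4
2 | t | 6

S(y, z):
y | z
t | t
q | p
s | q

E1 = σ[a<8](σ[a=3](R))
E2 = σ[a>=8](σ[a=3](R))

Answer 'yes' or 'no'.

E1 row counts bottom-up:
  R → 5
  σ[a=3](R) → 1
  σ[a<8](σ[a=3](R)) → 1
E2 row counts bottom-up:
  R → 5
  σ[a=3](R) → 1
  σ[a>=8](σ[a=3](R)) → 0

E1 result:
a | v | f
3 | p | 6
E2 result:
a | v | f
(0 rows)
Witness: (3, 'p', 6) appears 1× in E1 but 0× in E2.

no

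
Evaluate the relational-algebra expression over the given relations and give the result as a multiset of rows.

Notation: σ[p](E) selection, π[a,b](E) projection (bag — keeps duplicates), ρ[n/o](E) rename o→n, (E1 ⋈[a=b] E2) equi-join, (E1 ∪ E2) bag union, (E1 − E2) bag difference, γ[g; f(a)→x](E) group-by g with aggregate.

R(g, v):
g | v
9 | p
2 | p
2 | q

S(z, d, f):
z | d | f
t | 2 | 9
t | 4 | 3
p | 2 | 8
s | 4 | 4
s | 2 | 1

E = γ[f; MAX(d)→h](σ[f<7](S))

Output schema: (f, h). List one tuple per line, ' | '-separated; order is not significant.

Stepwise |·|:
  S → 5
  σ[f<7](S) → 3
  γ[f; MAX(d)→h](σ[f<7](S)) → 3

== RESULT ==
f | h
1 | 2
3 | 4
4 | 4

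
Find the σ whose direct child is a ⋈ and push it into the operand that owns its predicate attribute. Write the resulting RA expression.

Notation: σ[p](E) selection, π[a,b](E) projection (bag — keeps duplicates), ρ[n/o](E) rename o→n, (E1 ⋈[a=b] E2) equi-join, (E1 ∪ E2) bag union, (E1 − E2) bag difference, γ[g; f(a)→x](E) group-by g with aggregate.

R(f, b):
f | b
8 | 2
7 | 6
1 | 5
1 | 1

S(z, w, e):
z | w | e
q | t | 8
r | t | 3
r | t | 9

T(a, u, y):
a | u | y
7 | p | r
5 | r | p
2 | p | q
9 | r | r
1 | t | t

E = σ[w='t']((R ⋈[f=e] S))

σ filters on w, owned by the right side.
E' = (R ⋈[f=e] σ[w='t'](S))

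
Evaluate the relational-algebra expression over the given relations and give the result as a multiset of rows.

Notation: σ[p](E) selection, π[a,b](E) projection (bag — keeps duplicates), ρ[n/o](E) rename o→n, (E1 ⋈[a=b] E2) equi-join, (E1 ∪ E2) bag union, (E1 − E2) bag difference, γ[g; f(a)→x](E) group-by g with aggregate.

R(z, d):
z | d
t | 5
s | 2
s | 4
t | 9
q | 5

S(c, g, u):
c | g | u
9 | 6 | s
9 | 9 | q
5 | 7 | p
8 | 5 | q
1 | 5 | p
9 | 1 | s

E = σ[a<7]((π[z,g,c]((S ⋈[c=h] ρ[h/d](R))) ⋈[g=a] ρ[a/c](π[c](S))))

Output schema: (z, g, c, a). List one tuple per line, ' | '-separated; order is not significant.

Row counts bottom-up:
  S → 6
  R → 5
  ρ[h/d](R) → 5
  (S ⋈[c=h] ρ[h/d](R)) → 5
  π[z,g,c]((S ⋈[c=h] ρ[h/d](R))) → 5
  S → 6
  π[c](S) → 6
  ρ[a/c](π[c](S)) → 6
  (π[z,g,c]((S ⋈[c=h] ρ[h/d](R))) ⋈[g=a] ρ[a/c](π[c](S))) → 4
  σ[a<7]((π[z,g,c]((S ⋈[c=h] ρ[h/d](R))) ⋈[g=a] ρ[a/c](π[c](S)))) → 1

== RESULT ==
z | g | c | a
t | 1 | 9 | 1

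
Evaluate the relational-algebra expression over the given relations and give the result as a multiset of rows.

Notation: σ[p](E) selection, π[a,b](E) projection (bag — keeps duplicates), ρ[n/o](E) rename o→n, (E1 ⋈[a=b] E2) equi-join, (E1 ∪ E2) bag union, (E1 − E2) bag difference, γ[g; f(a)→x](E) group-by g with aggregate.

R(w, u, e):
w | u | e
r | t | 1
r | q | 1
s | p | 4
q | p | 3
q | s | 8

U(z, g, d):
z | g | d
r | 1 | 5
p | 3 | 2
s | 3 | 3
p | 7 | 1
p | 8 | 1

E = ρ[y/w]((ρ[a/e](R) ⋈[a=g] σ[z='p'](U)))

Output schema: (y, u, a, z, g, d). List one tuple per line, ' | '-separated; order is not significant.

Stepwise |·|:
  R → 5
  ρ[a/e](R) → 5
  U → 5
  σ[z='p'](U) → 3
  (ρ[a/e](R) ⋈[a=g] σ[z='p'](U)) → 2
  ρ[y/w]((ρ[a/e](R) ⋈[a=g] σ[z='p'](U))) → 2

== RESULT ==
y | u | a | z | g | d
q | p | 3 | p | 3 | 2
q | s | 8 | p | 8 | 1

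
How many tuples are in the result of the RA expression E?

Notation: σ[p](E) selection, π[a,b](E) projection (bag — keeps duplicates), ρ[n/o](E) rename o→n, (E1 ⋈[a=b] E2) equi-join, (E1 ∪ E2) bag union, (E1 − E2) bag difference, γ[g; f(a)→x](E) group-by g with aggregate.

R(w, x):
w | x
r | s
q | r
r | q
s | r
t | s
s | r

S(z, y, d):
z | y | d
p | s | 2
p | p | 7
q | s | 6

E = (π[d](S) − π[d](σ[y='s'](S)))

Stepwise |·|:
  S → 3
  π[d](S) → 3
  S → 3
  σ[y='s'](S) → 2
  π[d](σ[y='s'](S)) → 2
  (π[d](S) − π[d](σ[y='s'](S))) → 1

|E| = 1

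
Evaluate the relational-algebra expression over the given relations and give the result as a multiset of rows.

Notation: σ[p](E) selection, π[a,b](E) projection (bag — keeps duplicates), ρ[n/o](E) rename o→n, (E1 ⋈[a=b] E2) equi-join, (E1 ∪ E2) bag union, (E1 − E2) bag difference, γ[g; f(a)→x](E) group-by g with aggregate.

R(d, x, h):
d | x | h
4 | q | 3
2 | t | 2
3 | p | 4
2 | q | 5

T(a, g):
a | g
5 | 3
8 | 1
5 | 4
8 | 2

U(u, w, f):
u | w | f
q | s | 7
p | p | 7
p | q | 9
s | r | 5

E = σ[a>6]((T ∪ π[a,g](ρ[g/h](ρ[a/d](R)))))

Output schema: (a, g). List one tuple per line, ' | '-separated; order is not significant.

Subexpression sizes:
  T → 4
  R → 4
  ρ[a/d](R) → 4
  ρ[g/h](ρ[a/d](R)) → 4
  π[a,g](ρ[g/h](ρ[a/d](R))) → 4
  (T ∪ π[a,g](ρ[g/h](ρ[a/d](R)))) → 8
  σ[a>6]((T ∪ π[a,g](ρ[g/h](ρ[a/d](R))))) → 2

== RESULT ==
a | g
8 | 1
8 | 2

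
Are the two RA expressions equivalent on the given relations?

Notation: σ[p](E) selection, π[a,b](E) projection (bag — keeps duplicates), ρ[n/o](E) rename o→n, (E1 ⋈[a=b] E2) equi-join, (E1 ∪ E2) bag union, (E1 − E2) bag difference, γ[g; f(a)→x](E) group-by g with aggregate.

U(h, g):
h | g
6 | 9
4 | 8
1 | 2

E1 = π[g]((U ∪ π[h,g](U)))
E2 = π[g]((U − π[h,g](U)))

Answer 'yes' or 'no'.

E1 stepwise |·|:
  U → 3
  U → 3
  π[h,g](U) → 3
  (U ∪ π[h,g](U)) → 6
  π[g]((U ∪ π[h,g](U))) → 6
E2 stepwise |·|:
  U → 3
  U → 3
  π[h,g](U) → 3
  (U − π[h,g](U)) → 0
  π[g]((U − π[h,g](U))) → 0

E1 result:
g
2
2
8
8
9
9
E2 result:
g
(0 rows)
Witness: (2,) appears 2× in E1 but 0× in E2.

no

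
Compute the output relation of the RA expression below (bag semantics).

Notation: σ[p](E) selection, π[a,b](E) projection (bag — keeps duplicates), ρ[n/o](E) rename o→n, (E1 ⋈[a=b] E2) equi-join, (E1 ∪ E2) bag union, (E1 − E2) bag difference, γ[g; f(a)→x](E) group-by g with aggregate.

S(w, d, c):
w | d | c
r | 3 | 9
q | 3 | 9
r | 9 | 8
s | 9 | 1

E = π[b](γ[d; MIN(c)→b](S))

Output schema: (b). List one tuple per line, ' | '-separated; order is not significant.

Subexpression sizes:
  S → 4
  γ[d; MIN(c)→b](S) → 2
  π[b](γ[d; MIN(c)→b](S)) → 2

== RESULT ==
b
1
9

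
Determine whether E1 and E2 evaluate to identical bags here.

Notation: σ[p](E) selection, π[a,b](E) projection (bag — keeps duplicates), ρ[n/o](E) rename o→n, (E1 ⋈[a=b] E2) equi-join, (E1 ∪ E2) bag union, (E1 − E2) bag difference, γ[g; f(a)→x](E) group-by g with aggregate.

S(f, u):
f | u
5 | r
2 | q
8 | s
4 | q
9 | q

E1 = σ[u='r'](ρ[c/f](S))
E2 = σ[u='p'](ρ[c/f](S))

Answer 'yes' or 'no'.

E1 stepwise |·|:
  S → 5
  ρ[c/f](S) → 5
  σ[u='r'](ρ[c/f](S)) → 1
E2 stepwise |·|:
  S → 5
  ρ[c/f](S) → 5
  σ[u='p'](ρ[c/f](S)) → 0

E1 result:
c | u
5 | r
E2 result:
c | u
(0 rows)
Witness: (5, 'r') appears 1× in E1 but 0× in E2.

no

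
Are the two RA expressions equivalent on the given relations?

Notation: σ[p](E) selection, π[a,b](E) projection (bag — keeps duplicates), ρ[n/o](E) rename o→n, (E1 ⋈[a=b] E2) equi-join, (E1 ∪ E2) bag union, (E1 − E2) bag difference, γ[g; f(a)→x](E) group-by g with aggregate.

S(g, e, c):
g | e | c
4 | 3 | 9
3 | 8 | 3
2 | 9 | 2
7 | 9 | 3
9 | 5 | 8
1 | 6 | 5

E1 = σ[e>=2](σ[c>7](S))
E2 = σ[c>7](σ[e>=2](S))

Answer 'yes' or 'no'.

E1 per-node cardinality:
  S → 6
  σ[c>7](S) → 2
  σ[e>=2](σ[c>7](S)) → 2
E2 per-node cardinality:
  S → 6
  σ[e>=2](S) → 6
  σ[c>7](σ[e>=2](S)) → 2

E1 and E2 produce the same multiset:
g | e | c
4 | 3 | 9
9 | 5 | 8

yes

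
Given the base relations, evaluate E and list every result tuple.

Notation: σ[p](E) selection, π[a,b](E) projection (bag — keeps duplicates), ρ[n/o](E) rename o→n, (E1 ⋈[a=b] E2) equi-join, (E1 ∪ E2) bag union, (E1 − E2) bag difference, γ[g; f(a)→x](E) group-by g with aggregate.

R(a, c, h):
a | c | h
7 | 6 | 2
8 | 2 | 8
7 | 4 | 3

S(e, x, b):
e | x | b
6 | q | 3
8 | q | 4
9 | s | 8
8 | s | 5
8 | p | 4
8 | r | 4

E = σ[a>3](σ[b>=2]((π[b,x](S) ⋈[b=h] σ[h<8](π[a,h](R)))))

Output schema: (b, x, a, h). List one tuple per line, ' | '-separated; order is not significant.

Per-node cardinality:
  S → 6
  π[b,x](S) → 6
  R → 3
  π[a,h](R) → 3
  σ[h<8](π[a,h](R)) → 2
  (π[b,x](S) ⋈[b=h] σ[h<8](π[a,h](R))) → 1
  σ[b>=2]((π[b,x](S) ⋈[b=h] σ[h<8](π[a,h](R)))) → 1
  σ[a>3](σ[b>=2]((π[b,x](S) ⋈[b=h] σ[h<8](π[a,h](R))))) → 1

== RESULT ==
b | x | a | h
3 | q | 7 | 3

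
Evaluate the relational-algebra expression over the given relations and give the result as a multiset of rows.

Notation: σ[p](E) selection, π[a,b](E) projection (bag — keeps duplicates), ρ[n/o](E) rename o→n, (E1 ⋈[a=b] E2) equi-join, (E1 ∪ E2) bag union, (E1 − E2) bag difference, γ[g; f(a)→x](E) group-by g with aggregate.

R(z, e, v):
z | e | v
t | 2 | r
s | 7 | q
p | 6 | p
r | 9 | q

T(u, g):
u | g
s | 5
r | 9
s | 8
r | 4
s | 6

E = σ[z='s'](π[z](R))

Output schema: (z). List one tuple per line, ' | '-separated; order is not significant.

Subexpression sizes:
  R → 4
  π[z](R) → 4
  σ[z='s'](π[z](R)) → 1

== RESULT ==
z
s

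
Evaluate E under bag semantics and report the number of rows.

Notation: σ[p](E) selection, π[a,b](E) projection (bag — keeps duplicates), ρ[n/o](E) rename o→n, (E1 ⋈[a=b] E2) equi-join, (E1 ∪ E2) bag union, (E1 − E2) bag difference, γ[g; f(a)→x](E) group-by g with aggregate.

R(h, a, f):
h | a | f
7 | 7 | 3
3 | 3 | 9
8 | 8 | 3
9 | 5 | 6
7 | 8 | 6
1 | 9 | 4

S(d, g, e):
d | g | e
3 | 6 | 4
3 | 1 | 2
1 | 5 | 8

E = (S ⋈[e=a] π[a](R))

Subexpression sizes:
  S → 3
  R → 6
  π[a](R) → 6
  (S ⋈[e=a] π[a](R)) → 2

|E| = 2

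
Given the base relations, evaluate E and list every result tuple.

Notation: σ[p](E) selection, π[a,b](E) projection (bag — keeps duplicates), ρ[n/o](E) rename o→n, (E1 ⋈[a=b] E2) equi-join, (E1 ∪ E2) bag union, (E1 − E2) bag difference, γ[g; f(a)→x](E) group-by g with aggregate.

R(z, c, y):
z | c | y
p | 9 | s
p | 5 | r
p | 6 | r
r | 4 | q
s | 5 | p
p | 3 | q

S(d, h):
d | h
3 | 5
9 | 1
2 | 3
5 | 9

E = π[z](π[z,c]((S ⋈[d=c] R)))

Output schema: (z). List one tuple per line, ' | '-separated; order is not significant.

Per-node cardinality:
  S → 4
  R → 6
  (S ⋈[d=c] R) → 4
  π[z,c]((S ⋈[d=c] R)) → 4
  π[z](π[z,c]((S ⋈[d=c] R))) → 4

== RESULT ==
z
p
p
p
s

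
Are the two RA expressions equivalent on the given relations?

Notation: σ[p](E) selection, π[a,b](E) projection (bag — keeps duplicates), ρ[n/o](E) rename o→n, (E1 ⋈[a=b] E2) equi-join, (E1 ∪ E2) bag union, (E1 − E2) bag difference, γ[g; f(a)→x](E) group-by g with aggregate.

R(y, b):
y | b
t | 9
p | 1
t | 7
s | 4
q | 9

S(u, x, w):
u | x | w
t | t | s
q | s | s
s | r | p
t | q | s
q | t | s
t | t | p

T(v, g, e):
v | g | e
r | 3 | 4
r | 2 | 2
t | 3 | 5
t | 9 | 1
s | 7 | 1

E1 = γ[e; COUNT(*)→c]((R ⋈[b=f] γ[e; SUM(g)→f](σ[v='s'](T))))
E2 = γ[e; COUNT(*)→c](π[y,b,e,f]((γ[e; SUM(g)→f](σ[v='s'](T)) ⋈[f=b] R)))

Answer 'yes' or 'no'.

E1 per-node cardinality:
  R → 5
  T → 5
  σ[v='s'](T) → 1
  γ[e; SUM(g)→f](σ[v='s'](T)) → 1
  (R ⋈[b=f] γ[e; SUM(g)→f](σ[v='s'](T))) → 1
  γ[e; COUNT(*)→c]((R ⋈[b=f] γ[e; SUM(g)→f](σ[v='s'](T)))) → 1
E2 per-node cardinality:
  T → 5
  σ[v='s'](T) → 1
  γ[e; SUM(g)→f](σ[v='s'](T)) → 1
  R → 5
  (γ[e; SUM(g)→f](σ[v='s'](T)) ⋈[f=b] R) → 1
  π[y,b,e,f]((γ[e; SUM(g)→f](σ[v='s'](T)) ⋈[f=b] R)) → 1
  γ[e; COUNT(*)→c](π[y,b,e,f]((γ[e; SUM(g)→f](σ[v='s'](T)) ⋈[f=b] R))) → 1

E1 and E2 produce the same multiset:
e | c
1 | 1

yes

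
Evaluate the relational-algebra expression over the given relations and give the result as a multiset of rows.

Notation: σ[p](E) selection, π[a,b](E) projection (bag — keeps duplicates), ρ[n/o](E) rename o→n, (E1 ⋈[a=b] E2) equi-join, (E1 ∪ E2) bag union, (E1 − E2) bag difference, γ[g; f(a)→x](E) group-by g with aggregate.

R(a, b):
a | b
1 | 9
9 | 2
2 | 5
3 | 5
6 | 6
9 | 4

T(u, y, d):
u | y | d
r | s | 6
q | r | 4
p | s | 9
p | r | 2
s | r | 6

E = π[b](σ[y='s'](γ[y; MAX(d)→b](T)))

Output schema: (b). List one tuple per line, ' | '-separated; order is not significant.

Row counts bottom-up:
  T → 5
  γ[y; MAX(d)→b](T) → 2
  σ[y='s'](γ[y; MAX(d)→b](T)) → 1
  π[b](σ[y='s'](γ[y; MAX(d)→b](T))) → 1

== RESULT ==
b
9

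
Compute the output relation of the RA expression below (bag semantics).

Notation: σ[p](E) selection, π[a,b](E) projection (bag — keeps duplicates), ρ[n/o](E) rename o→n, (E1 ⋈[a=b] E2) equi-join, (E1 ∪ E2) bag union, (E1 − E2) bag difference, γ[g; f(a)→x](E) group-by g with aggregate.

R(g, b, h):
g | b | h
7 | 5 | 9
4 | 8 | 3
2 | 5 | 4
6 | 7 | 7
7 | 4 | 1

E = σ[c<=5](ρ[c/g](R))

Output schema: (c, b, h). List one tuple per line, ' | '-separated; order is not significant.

Stepwise |·|:
  R → 5
  ρ[c/g](R) → 5
  σ[c<=5](ρ[c/g](R)) → 2

== RESULT ==
c | b | h
2 | 5 | 4
4 | 8 | 3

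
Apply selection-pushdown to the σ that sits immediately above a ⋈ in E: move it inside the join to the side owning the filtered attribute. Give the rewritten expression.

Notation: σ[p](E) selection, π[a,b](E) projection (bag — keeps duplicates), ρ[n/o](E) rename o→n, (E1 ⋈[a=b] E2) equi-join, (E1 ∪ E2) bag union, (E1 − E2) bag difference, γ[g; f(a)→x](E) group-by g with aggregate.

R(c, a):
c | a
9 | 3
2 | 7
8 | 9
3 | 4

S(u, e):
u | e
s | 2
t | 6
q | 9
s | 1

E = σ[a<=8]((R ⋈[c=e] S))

σ filters on a, owned by the left side.
E' = (σ[a<=8](R) ⋈[c=e] S)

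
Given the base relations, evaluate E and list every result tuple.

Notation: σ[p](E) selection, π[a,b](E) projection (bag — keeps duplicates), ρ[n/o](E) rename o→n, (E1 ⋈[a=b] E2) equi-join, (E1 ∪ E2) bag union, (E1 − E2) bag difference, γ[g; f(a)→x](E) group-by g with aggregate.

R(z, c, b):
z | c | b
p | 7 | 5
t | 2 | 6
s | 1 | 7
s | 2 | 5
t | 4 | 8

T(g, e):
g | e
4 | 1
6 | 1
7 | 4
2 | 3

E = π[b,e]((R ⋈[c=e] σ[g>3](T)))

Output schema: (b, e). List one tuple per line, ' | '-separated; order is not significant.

Stepwise |·|:
  R → 5
  T → 4
  σ[g>3](T) → 3
  (R ⋈[c=e] σ[g>3](T)) → 3
  π[b,e]((R ⋈[c=e] σ[g>3](T))) → 3

== RESULT ==
b | e
7 | 1
7 | 1
8 | 4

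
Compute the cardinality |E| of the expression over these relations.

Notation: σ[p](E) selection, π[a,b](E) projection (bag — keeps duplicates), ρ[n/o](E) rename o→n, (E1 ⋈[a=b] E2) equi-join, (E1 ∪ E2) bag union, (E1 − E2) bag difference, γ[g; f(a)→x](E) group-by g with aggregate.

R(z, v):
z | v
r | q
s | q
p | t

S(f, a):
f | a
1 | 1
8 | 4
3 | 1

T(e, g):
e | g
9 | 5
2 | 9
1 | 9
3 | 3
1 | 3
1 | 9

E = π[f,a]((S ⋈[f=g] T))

Per-node cardinality:
  S → 3
  T → 6
  (S ⋈[f=g] T) → 2
  π[f,a]((S ⋈[f=g] T)) → 2

|E| = 2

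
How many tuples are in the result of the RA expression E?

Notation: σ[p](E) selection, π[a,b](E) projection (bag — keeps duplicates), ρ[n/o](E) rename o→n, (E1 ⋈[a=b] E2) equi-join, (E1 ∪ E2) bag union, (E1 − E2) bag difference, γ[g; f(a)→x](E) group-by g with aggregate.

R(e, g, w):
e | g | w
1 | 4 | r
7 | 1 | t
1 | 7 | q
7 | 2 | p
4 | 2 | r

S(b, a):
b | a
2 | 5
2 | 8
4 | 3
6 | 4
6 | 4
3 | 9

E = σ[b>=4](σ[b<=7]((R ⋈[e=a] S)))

Per-node cardinality:
  R → 5
  S → 6
  (R ⋈[e=a] S) → 2
  σ[b<=7]((R ⋈[e=a] S)) → 2
  σ[b>=4](σ[b<=7]((R ⋈[e=a] S))) → 2

|E| = 2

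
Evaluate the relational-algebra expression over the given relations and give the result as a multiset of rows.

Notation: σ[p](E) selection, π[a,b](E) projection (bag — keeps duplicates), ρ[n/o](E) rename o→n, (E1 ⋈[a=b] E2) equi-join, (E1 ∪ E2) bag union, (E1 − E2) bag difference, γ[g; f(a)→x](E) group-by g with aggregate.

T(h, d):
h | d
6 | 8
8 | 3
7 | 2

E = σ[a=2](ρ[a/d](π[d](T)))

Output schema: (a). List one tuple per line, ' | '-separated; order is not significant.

Row counts bottom-up:
  T → 3
  π[d](T) → 3
  ρ[a/d](π[d](T)) → 3
  σ[a=2](ρ[a/d](π[d](T))) → 1

== RESULT ==
a
2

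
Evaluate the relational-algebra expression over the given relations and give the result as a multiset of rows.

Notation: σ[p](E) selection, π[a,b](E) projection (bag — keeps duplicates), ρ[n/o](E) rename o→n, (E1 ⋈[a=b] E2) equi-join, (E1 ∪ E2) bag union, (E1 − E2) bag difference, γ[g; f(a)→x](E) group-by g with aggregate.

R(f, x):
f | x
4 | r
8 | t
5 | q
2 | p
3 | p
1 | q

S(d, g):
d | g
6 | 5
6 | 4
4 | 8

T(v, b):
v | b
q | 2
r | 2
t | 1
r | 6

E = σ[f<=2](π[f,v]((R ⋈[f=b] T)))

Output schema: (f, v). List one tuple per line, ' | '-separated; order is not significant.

Per-node cardinality:
  R → 6
  T → 4
  (R ⋈[f=b] T) → 3
  π[f,v]((R ⋈[f=b] T)) → 3
  σ[f<=2](π[f,v]((R ⋈[f=b] T))) → 3

== RESULT ==
f | v
1 | t
2 | q
2 | r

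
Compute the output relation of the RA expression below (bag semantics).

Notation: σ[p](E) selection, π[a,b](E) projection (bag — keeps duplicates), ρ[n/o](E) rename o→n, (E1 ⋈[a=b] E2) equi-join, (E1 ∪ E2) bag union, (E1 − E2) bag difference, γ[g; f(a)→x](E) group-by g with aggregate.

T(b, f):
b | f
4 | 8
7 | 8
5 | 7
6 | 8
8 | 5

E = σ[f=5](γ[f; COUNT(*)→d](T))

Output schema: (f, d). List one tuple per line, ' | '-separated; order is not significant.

Subexpression sizes:
  T → 5
  γ[f; COUNT(*)→d](T) → 3
  σ[f=5](γ[f; COUNT(*)→d](T)) → 1

== RESULT ==
f | d
5 | 1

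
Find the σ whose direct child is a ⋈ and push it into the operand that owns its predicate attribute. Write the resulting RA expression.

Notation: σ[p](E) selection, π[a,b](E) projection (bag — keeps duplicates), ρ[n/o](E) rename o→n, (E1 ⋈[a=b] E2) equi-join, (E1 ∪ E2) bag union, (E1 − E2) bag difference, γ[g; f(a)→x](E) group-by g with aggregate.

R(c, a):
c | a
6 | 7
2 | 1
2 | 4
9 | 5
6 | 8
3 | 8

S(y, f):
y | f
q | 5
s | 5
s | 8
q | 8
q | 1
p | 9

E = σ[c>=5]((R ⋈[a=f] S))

σ filters on c, owned by the left side.
E' = (σ[c>=5](R) ⋈[a=f] S)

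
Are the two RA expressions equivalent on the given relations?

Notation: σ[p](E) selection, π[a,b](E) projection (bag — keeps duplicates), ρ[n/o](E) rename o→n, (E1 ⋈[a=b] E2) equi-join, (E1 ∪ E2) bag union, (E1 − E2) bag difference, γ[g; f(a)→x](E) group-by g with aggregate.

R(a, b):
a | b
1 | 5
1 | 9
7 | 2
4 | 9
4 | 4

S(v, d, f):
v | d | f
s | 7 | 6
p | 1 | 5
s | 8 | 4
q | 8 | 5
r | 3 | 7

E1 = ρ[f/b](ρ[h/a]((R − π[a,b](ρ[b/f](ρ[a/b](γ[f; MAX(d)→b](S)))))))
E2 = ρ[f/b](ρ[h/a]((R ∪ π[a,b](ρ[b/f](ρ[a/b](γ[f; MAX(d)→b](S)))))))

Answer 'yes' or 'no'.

E1 per-node cardinality:
  R → 5
  S → 5
  γ[f; MAX(d)→b](S) → 4
  ρ[a/b](γ[f; MAX(d)→b](S)) → 4
  ρ[b/f](ρ[a/b](γ[f; MAX(d)→b](S))) → 4
  π[a,b](ρ[b/f](ρ[a/b](γ[f; MAX(d)→b](S)))) → 4
  (R − π[a,b](ρ[b/f](ρ[a/b](γ[f; MAX(d)→b](S))))) → 5
  ρ[h/a]((R − π[a,b](ρ[b/f](ρ[a/b](γ[f; MAX(d)→b](S)))))) → 5
  ρ[f/b](ρ[h/a]((R − π[a,b](ρ[b/f](ρ[a/b](γ[f; MAX(d)→b](S))))))) → 5
E2 per-node cardinality:
  R → 5
  S → 5
  γ[f; MAX(d)→b](S) → 4
  ρ[a/b](γ[f; MAX(d)→b](S)) → 4
  ρ[b/f](ρ[a/b](γ[f; MAX(d)→b](S))) → 4
  π[a,b](ρ[b/f](ρ[a/b](γ[f; MAX(d)→b](S)))) → 4
  (R ∪ π[a,b](ρ[b/f](ρ[a/b](γ[f; MAX(d)→b](S))))) → 9
  ρ[h/a]((R ∪ π[a,b](ρ[b/f](ρ[a/b](γ[f; MAX(d)→b](S)))))) → 9
  ρ[f/b](ρ[h/a]((R ∪ π[a,b](ρ[b/f](ρ[a/b](γ[f; MAX(d)→b](S))))))) → 9

E1 result:
h | f
1 | 5
1 | 9
4 | 4
4 | 9
7 | 2
E2 result:
h | f
1 | 5
1 | 9
3 | 7
4 | 4
4 | 9
7 | 2
7 | 6
8 | 4
8 | 5
Witness: (8, 4) appears 0× in E1 but 1× in E2.

no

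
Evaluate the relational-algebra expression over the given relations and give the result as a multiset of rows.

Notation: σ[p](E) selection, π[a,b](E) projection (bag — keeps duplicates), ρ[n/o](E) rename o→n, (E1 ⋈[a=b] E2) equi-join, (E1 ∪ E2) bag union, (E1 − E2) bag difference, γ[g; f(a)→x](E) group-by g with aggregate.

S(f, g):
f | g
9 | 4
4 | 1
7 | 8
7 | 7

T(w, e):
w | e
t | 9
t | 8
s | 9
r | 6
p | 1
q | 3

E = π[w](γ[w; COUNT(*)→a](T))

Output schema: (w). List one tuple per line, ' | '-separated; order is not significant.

Subexpression sizes:
  T → 6
  γ[w; COUNT(*)→a](T) → 5
  π[w](γ[w; COUNT(*)→a](T)) → 5

== RESULT ==
w
p
q
r
s
t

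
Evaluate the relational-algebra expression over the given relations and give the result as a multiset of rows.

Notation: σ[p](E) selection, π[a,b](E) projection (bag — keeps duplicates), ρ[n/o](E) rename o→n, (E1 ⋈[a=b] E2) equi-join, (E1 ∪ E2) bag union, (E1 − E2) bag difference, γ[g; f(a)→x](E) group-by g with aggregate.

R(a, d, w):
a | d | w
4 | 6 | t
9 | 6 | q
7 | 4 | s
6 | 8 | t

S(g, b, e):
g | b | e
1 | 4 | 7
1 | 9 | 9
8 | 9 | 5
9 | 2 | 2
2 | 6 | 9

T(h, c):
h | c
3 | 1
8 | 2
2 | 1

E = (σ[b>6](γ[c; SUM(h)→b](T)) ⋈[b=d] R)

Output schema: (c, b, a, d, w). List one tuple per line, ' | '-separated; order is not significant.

Row counts bottom-up:
  T → 3
  γ[c; SUM(h)→b](T) → 2
  σ[b>6](γ[c; SUM(h)→b](T)) → 1
  R → 4
  (σ[b>6](γ[c; SUM(h)→b](T)) ⋈[b=d] R) → 1

== RESULT ==
c | b | a | d | w
2 | 8 | 6 | 8 | t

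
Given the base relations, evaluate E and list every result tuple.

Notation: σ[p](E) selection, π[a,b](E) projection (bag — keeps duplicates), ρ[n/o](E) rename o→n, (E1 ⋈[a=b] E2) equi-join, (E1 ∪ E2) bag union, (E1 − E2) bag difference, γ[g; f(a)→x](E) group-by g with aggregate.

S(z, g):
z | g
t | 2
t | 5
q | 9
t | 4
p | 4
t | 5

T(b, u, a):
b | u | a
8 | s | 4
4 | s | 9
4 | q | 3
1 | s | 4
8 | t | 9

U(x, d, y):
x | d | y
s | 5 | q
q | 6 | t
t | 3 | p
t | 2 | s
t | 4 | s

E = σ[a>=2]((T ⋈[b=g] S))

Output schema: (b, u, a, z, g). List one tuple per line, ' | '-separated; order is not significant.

Per-node cardinality:
  T → 5
  S → 6
  (T ⋈[b=g] S) → 4
  σ[a>=2]((T ⋈[b=g] S)) → 4

== RESULT ==
b | u | a | z | g
4 | q | 3 | p | 4
4 | q | 3 | t | 4
4 | s | 9 | p | 4
4 | s | 9 | t | 4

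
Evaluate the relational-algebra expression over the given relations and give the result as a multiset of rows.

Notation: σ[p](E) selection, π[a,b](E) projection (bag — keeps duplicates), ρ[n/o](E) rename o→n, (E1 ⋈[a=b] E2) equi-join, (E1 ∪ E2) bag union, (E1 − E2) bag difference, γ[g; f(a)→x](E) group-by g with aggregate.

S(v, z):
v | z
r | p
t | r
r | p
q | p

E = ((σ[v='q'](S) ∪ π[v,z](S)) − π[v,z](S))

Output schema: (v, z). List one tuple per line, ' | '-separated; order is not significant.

Row counts bottom-up:
  S → 4
  σ[v='q'](S) → 1
  S → 4
  π[v,z](S) → 4
  (σ[v='q'](S) ∪ π[v,z](S)) → 5
  S → 4
  π[v,z](S) → 4
  ((σ[v='q'](S) ∪ π[v,z](S)) − π[v,z](S)) → 1

== RESULT ==
v | z
q | p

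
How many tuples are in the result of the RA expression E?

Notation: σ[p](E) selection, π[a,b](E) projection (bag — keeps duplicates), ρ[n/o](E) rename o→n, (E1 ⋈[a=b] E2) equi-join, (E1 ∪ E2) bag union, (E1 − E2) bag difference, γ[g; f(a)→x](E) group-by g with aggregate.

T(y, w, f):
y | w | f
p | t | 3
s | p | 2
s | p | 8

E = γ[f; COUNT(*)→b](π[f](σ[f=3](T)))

Subexpression sizes:
  T → 3
  σ[f=3](T) → 1
  π[f](σ[f=3](T)) → 1
  γ[f; COUNT(*)→b](π[f](σ[f=3](T))) → 1

|E| = 1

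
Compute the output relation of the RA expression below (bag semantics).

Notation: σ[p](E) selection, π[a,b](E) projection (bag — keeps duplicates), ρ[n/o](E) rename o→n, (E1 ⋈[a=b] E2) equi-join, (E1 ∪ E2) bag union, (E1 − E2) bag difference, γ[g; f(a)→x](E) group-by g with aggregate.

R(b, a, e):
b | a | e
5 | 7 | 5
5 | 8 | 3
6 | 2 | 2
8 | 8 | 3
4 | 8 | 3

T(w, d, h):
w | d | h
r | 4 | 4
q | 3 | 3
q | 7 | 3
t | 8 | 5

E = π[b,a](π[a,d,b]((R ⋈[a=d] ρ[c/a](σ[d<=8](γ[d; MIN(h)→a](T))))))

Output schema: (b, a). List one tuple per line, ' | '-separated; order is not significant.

Subexpression sizes:
  R → 5
  T → 4
  γ[d; MIN(h)→a](T) → 4
  σ[d<=8](γ[d; MIN(h)→a](T)) → 4
  ρ[c/a](σ[d<=8](γ[d; MIN(h)→a](T))) → 4
  (R ⋈[a=d] ρ[c/a](σ[d<=8](γ[d; MIN(h)→a](T)))) → 4
  π[a,d,b]((R ⋈[a=d] ρ[c/a](σ[d<=8](γ[d; MIN(h)→a](T))))) → 4
  π[b,a](π[a,d,b]((R ⋈[a=d] ρ[c/a](σ[d<=8](γ[d; MIN(h)→a](T)))))) → 4

== RESULT ==
b | a
4 | 8
5 | 7
5 | 8
8 | 8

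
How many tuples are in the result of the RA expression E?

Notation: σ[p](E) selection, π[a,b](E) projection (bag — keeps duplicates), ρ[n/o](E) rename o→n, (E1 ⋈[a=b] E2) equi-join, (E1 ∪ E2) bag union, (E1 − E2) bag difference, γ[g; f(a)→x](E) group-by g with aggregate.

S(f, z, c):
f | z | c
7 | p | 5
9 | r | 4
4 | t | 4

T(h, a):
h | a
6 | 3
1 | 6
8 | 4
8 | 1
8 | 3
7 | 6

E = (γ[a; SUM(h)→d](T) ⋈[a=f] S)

Row counts bottom-up:
  T → 6
  γ[a; SUM(h)→d](T) → 4
  S → 3
  (γ[a; SUM(h)→d](T) ⋈[a=f] S) → 1

|E| = 1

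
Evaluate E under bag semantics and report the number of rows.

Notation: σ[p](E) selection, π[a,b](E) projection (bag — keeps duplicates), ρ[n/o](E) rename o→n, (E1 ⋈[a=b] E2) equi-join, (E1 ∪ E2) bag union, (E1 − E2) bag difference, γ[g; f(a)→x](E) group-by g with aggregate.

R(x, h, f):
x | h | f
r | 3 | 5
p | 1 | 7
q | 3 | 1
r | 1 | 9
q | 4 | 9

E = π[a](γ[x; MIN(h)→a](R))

Stepwise |·|:
  R → 5
  γ[x; MIN(h)→a](R) → 3
  π[a](γ[x; MIN(h)→a](R)) → 3

|E| = 3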